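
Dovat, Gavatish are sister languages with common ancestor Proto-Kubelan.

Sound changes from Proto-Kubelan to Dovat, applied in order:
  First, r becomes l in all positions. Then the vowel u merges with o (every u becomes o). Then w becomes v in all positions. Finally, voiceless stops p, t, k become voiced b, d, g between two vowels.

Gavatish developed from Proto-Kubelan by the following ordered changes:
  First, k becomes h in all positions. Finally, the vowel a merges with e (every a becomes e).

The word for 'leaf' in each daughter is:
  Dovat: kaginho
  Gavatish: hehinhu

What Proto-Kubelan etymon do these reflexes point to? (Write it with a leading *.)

Position 1: Dovat has k, Gavatish has h. Dovat preserves k here (none of its changes turn any other segment into k), so the proto-segment is *k.
Position 7: Dovat has o, Gavatish has u. Gavatish preserves u here (none of its changes turn any other segment into u), so the proto-segment is *u.
Position 3: Dovat has g, Gavatish has h. Taking the neighbouring segments as reconstructed: Dovat g could go back to *k or *g; Gavatish h could go back to *k or *h — the one source consistent with every daughter is *k.
Continuing position by position gives *kakinhu; check it forward:
Dovat: *kakinhu
  kakinhu (rule 1 does not apply)
  kakinhu → kakinho   [vowel merger]
  kakinho (rule 3 does not apply)
  kakinho → kaginho   [intervocalic voicing]
  giving Dovat kaginho.
Gavatish: *kakinhu
  kakinhu → hahinhu   [unconditioned shift]
  hahinhu → hehinhu   [vowel merger]
  giving Gavatish hehinhu.
*kakinhu is the unique common source.

*kakinhu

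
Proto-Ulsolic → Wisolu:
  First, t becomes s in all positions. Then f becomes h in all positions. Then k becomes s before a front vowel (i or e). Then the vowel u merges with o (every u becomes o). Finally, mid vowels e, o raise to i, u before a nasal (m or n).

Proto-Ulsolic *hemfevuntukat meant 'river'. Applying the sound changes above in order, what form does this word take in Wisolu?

Wisolu: *hemfevuntukat
  hemfevuntukat → hemfevunsukas   [unconditioned shift]
  hemfevunsukas → hemhevunsukas   [unconditioned shift]
  hemhevunsukas (rule 3 does not apply)
  hemhevunsukas → hemhevonsokas   [vowel merger]
  hemhevonsokas → himhevunsokas   [pre-nasal raising]
  giving Wisolu himhevunsokas.

himhevunsokas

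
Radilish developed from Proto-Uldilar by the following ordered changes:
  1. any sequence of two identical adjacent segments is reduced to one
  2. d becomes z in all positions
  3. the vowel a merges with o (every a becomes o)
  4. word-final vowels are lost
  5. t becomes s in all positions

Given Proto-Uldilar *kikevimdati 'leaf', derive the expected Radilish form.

Radilish: *kikevimdati > kikevimzati > kikevimzoti > kikevimzot > kikevimzos  (by unconditioned shift, vowel merger, apocope, unconditioned shift)

kikevimzos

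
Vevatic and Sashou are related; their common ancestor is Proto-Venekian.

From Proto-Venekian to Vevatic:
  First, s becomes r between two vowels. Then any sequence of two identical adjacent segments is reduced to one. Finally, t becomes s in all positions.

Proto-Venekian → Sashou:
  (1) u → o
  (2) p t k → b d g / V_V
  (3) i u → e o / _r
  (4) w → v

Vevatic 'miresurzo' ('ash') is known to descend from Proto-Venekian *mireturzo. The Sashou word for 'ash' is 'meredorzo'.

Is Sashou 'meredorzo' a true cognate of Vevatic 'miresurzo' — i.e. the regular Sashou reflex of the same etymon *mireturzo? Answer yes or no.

Derive the expected Sashou reflex of *mireturzo:
Sashou: start from *mireturzo.
  rule 1 (vowel merger): mireturzo → miretorzo
  rule 2 (intervocalic voicing): miretorzo → miredorzo
  rule 3 (pre-rhotic lowering): miredorzo → meredorzo
  rule 4: no change — meredorzo
  ⇒ Sashou meredorzo
Sashou 'meredorzo' matches the regular reflex exactly, so the pair is cognate.

yes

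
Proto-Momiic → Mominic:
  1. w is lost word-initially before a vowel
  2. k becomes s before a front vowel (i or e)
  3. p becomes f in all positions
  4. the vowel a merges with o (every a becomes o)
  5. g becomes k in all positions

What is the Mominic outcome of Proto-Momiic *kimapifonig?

Mominic: *kimapifonig
  kimapifonig (rule 1 does not apply)
  kimapifonig → simapifonig   [palatalisation]
  simapifonig → simafifonig   [unconditioned shift]
  simafifonig → simofifonig   [vowel merger]
  simofifonig → simofifonik   [unconditioned shift]
  giving Mominic simofifonik.

simofifonik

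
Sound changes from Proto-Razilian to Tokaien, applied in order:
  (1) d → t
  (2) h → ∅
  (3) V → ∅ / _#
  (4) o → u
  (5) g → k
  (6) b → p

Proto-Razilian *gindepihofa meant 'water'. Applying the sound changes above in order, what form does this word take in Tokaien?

Tokaien: *gindepihofa
  gindepihofa → gintepihofa   [unconditioned shift]
  gintepihofa → gintepiofa   [h-loss]
  gintepiofa → gintepiof   [apocope]
  gintepiof → gintepiuf   [vowel merger]
  gintepiuf → kintepiuf   [unconditioned shift]
  kintepiuf (rule 6 does not apply)
  giving Tokaien kintepiuf.

kintepiuf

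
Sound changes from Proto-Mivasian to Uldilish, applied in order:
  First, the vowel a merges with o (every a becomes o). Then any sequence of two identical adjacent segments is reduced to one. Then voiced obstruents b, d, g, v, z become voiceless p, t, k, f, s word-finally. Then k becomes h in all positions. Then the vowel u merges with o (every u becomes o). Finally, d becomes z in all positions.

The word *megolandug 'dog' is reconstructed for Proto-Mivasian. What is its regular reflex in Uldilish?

megolonzoh

Uldilish: start from *megolandug.
  rule 1 (vowel merger): megolandug → megolondug
  rule 2: no change — megolondug
  rule 3 (final devoicing): megolondug → megolonduk
  rule 4 (unconditioned shift): megolonduk → megolonduh
  rule 5 (vowel merger): megolonduh → megolondoh
  rule 6 (unconditioned shift): megolondoh → megolonzoh
  ⇒ Uldilish megolonzoh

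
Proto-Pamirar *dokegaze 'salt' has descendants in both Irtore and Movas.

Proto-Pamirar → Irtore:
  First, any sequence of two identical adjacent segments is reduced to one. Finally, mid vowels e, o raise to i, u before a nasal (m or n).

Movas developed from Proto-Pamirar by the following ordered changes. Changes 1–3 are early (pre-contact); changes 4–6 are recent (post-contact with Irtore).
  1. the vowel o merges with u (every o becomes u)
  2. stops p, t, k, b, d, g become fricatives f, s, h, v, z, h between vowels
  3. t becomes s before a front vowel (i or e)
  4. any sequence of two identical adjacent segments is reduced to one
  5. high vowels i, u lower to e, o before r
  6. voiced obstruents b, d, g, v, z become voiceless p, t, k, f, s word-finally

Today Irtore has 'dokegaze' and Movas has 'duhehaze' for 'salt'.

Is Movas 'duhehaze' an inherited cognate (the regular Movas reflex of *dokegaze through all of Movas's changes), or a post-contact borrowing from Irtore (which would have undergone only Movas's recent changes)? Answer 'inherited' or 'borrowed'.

If inherited, *dokegaze would pass through all of Movas's changes:
Movas: *dokegaze > dukegaze > duhehaze  (by vowel merger, intervocalic lenition)
If borrowed from Irtore 'dokegaze' after the early changes, it would undergo only the recent ones:
  rule 4 (degemination): no change (dokegaze)
  rule 5 (pre-rhotic lowering): no change (dokegaze)
  rule 6 (final devoicing): no change (dokegaze)
  ⇒ as a loan: dokegaze
Movas 'duhehaze' matches the inherited outcome exactly, so it is an inherited cognate, not a loan.

inherited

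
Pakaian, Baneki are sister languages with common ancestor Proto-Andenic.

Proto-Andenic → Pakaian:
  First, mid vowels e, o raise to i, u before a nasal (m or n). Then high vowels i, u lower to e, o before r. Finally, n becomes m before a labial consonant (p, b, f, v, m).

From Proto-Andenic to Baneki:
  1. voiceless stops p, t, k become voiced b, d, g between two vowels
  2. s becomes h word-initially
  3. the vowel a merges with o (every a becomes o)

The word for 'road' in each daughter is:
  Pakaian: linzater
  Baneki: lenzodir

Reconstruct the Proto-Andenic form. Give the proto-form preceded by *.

Position 6: Pakaian has t, Baneki has d. Pakaian preserves t here (none of its changes turn any other segment into t), so the proto-segment is *t.
Position 7: Pakaian has e, Baneki has i. Baneki preserves i here (none of its changes turn any other segment into i), so the proto-segment is *i.
Position 2: Pakaian has i, Baneki has e. Baneki preserves e here (none of its changes turn any other segment into e), so the proto-segment is *e.
Verify the candidate proto-form against each daughter:
Pakaian: start from *lenzatir.
  rule 1 (pre-nasal raising): lenzatir → linzatir
  rule 2 (pre-rhotic lowering): linzatir → linzater
  rule 3: no change — linzater
  ⇒ Pakaian linzater
Baneki: *lenzatir > lenzadir > lenzodir  (by intervocalic voicing, vowel merger)
No other proto-form is consistent with every reflex, so the reconstruction is *lenzatir.

*lenzatir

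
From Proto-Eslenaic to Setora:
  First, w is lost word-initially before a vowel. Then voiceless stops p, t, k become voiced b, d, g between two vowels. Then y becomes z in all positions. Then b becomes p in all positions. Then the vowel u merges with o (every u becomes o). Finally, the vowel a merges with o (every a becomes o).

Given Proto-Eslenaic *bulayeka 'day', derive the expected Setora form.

Setora: *bulayeka > bulayega > bulazega > pulazega > polazega > polozego  (by intervocalic voicing, unconditioned shift, unconditioned shift, vowel merger, vowel merger)

polozego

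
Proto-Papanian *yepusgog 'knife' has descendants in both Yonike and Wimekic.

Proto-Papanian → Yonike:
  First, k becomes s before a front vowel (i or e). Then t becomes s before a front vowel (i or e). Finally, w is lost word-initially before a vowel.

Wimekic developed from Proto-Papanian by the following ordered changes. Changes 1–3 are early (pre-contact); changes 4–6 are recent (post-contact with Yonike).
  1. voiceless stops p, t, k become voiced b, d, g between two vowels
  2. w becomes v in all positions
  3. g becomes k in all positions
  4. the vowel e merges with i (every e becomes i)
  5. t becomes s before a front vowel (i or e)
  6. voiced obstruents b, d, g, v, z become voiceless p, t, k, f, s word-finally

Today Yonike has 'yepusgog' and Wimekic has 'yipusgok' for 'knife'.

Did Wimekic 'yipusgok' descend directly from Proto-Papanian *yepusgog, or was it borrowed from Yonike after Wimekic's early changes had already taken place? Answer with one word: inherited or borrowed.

borrowed

If inherited, *yepusgog would pass through all of Wimekic's changes:
Wimekic: *yepusgog > yebusgog > yebuskok > yibuskok  (by intervocalic voicing, unconditioned shift, vowel merger)
If borrowed from Yonike 'yepusgog' after the early changes, it would undergo only the recent ones:
  rule 4 (vowel merger): yepusgog → yipusgog
  rule 5 (palatalisation): no change (yipusgog)
  rule 6 (final devoicing): yipusgog → yipusgok
  ⇒ as a loan: yipusgok
Wimekic 'yipusgok' matches the loan outcome 'yipusgok', not the inherited 'yibuskok' — it skipped the early Wimekic changes, so it was borrowed from Yonike.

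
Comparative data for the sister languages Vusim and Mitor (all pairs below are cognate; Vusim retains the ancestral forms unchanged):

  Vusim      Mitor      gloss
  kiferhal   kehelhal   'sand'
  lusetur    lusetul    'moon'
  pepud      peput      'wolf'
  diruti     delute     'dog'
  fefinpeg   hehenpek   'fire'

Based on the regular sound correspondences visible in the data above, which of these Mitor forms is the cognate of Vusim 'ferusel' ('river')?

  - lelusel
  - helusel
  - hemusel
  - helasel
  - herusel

fefinpeg ~ hehenpek — Vusim f corresponds to Mitor h word-initially before a front vowel.
diruti ~ delute — Vusim r corresponds to Mitor l between vowels (before a back vowel).
Applying these to Vusim 'ferusel':
  ferusel → herusel   (f→h word-initially before a front vowel)
  herusel → helusel   (r→l between vowels (before a back vowel))
So the Mitor cognate is 'helusel'.

helusel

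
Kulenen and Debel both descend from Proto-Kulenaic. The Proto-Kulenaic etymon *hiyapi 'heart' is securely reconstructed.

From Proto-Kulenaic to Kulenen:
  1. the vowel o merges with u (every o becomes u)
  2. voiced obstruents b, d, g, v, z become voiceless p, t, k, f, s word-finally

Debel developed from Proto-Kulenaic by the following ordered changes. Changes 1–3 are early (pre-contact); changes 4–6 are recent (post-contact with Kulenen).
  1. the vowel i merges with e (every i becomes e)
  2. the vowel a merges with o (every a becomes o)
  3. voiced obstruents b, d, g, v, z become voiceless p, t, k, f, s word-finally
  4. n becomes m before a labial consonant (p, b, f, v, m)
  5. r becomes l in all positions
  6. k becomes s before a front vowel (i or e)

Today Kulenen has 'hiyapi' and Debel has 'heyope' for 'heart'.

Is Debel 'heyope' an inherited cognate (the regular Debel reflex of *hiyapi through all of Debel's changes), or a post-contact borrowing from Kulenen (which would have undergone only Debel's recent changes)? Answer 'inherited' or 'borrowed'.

If inherited, *hiyapi would pass through all of Debel's changes:
Debel: start from *hiyapi.
  rule 1 (vowel merger): hiyapi → heyape
  rule 2 (vowel merger): heyape → heyope
  rule 3: no change — heyope
  rule 4: no change — heyope
  rule 5: no change — heyope
  rule 6: no change — heyope
  ⇒ Debel heyope
If borrowed from Kulenen 'hiyapi' after the early changes, it would undergo only the recent ones:
  rule 4 (nasal place assimilation): no change (hiyapi)
  rule 5 (unconditioned shift): no change (hiyapi)
  rule 6 (palatalisation): no change (hiyapi)
  ⇒ as a loan: hiyapi
Debel 'heyope' matches the inherited outcome exactly, so it is an inherited cognate, not a loan.

inherited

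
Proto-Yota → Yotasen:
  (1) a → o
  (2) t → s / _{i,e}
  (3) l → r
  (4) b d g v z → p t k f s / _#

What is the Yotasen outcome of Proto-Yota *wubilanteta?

wubironseto

Yotasen: *wubilanteta
  wubilanteta → wubilonteto   [vowel merger]
  wubilonteto → wubilonseto   [palatalisation]
  wubilonseto → wubironseto   [unconditioned shift]
  wubironseto (rule 4 does not apply)
  giving Yotasen wubironseto.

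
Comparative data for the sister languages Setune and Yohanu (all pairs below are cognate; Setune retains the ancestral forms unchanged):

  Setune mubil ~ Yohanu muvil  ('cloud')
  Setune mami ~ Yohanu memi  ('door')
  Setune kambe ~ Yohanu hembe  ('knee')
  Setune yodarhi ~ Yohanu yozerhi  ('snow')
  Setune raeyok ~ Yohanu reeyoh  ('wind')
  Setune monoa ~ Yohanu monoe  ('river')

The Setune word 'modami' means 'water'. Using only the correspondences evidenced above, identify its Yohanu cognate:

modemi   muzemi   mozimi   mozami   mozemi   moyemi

mozemi

yodarhi ~ yozerhi — Setune d corresponds to Yohanu z between vowels (before a back vowel).
mami ~ memi, kambe ~ hembe — Setune a corresponds to Yohanu e after a consonant, before a nasal.
Applying these to Setune 'modami':
  modami → mozami   (d→z between vowels (before a back vowel))
  mozami → mozemi   (a→e after a consonant, before a nasal)
So the Yohanu cognate is 'mozemi'.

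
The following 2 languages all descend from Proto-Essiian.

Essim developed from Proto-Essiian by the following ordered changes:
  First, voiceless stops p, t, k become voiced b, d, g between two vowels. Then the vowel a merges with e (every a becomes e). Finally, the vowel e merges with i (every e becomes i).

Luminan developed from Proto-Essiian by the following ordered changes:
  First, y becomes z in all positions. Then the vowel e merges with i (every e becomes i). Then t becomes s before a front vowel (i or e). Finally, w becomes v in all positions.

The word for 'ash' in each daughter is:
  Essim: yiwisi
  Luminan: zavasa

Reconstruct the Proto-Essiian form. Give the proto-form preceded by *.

Position 6: Essim has i, Luminan has a. Luminan preserves a here (none of its changes turn any other segment into a), so the proto-segment is *a.
Position 1: Essim has y, Luminan has z. Essim preserves y here (none of its changes turn any other segment into y), so the proto-segment is *y.
Position 2: Essim has i, Luminan has a. Luminan preserves a here (none of its changes turn any other segment into a), so the proto-segment is *a.
Verify the candidate proto-form against each daughter:
Essim: start from *yawasa.
  rule 1: no change — yawasa
  rule 2 (vowel merger): yawasa → yewese
  rule 3 (vowel merger): yewese → yiwisi
  ⇒ Essim yiwisi
Luminan: start from *yawasa.
  rule 1 (unconditioned shift): yawasa → zawasa
  rule 2: no change — zawasa
  rule 3: no change — zawasa
  rule 4 (unconditioned shift): zawasa → zavasa
  ⇒ Luminan zavasa
Only *yawasa yields all of Essim yiwisi, Luminan zavasa.

*yawasa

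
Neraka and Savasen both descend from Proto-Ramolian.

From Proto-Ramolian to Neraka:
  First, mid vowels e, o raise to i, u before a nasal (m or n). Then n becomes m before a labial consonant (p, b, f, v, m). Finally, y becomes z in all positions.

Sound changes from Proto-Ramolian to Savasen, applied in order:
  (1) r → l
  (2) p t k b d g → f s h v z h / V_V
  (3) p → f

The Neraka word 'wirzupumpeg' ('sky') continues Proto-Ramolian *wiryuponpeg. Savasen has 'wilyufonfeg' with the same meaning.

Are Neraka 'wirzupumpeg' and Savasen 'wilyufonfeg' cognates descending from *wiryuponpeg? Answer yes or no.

Derive the expected Savasen reflex of *wiryuponpeg:
Savasen: start from *wiryuponpeg.
  rule 1 (unconditioned shift): wiryuponpeg → wilyuponpeg
  rule 2 (intervocalic lenition): wilyuponpeg → wilyufonpeg
  rule 3 (unconditioned shift): wilyufonpeg → wilyufonfeg
  ⇒ Savasen wilyufonfeg
Savasen 'wilyufonfeg' matches the regular reflex exactly, so the pair is cognate.

yes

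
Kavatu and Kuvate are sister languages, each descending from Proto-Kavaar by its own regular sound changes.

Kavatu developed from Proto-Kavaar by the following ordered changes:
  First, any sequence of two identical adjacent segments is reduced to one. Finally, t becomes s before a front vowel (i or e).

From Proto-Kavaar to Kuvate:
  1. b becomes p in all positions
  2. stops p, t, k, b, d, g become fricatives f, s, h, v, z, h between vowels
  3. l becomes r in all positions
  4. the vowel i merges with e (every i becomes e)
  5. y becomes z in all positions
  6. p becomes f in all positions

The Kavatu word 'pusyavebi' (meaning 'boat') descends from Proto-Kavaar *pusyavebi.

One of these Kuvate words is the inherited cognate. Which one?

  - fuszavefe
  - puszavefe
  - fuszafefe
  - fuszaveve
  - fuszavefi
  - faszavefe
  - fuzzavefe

Kuvate: *pusyavebi > pusyavepi > pusyavefi > pusyavefe > puszavefe > fuszavefe  (by unconditioned shift, intervocalic lenition, vowel merger, unconditioned shift, unconditioned shift)
Among the options, 'fuszavefe' alone shows every Kuvate change applied in order.

fuszavefe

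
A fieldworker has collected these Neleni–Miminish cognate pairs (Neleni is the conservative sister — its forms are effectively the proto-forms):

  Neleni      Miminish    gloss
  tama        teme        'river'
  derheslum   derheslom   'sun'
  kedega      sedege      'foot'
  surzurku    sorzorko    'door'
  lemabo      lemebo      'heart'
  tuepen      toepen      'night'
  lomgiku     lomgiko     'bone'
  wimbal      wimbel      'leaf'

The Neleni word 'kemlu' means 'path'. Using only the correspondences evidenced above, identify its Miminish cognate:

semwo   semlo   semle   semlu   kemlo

kedega ~ sedege — Neleni k corresponds to Miminish s word-initially before a front vowel.
surzurku ~ sorzorko, lomgiku ~ lomgiko — Neleni u corresponds to Miminish o word-finally.
Applying these to Neleni 'kemlu':
  kemlu → semlu   (k→s word-initially before a front vowel)
  semlu → semlo   (u→o word-finally)
So the Miminish cognate is 'semlo'.

semlo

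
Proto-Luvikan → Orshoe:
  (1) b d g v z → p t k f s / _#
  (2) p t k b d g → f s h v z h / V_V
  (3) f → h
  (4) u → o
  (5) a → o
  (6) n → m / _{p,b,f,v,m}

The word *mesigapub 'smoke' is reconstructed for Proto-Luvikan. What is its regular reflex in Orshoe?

Orshoe: *mesigapub > mesigapup > mesihafup > mesihahup > mesihahop > mesihohop  (by final devoicing, intervocalic lenition, unconditioned shift, vowel merger, vowel merger)

mesihohop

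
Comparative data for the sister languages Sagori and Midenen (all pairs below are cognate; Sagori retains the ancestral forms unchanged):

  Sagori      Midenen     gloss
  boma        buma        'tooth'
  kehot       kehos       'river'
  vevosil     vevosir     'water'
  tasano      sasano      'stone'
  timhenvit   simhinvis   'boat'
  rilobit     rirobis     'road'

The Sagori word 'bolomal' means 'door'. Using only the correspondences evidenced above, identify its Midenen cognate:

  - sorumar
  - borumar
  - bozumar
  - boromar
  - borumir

rilobit ~ rirobis — Sagori l corresponds to Midenen r between vowels (before a back vowel).
boma ~ buma — Sagori o corresponds to Midenen u after a consonant, before a nasal.
vevosil ~ vevosir — Sagori l corresponds to Midenen r word-finally.
Applying these to Sagori 'bolomal':
  bolomal → boromal   (l→r between vowels (before a back vowel))
  boromal → borumal   (o→u after a consonant, before a nasal)
  borumal → borumar   (l→r word-finally)
So the Midenen cognate is 'borumar'.

borumar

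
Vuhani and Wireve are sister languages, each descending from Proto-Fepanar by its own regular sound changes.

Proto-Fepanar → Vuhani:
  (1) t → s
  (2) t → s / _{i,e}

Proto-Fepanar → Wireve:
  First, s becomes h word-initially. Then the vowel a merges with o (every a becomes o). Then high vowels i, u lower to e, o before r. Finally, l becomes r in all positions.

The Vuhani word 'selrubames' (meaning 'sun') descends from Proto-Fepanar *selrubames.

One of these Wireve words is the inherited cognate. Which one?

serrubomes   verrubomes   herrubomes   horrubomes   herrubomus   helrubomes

herrubomes

Wireve: start from *selrubames.
  rule 1 (debuccalisation): selrubames → helrubames
  rule 2 (vowel merger): helrubames → helrubomes
  rule 3: no change — helrubomes
  rule 4 (unconditioned shift): helrubomes → herrubomes
  ⇒ Wireve herrubomes
The other candidates each miss or misapply at least one Wireve change.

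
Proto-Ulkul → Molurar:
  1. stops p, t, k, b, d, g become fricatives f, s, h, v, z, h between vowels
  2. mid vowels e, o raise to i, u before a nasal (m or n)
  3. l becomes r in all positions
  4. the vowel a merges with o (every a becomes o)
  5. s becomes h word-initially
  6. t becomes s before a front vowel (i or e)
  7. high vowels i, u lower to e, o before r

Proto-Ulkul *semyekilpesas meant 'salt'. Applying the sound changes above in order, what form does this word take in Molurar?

himyeherpesos

Molurar: start from *semyekilpesas.
  rule 1 (intervocalic lenition): semyekilpesas → semyehilpesas
  rule 2 (pre-nasal raising): semyehilpesas → simyehilpesas
  rule 3 (unconditioned shift): simyehilpesas → simyehirpesas
  rule 4 (vowel merger): simyehirpesas → simyehirpesos
  rule 5 (debuccalisation): simyehirpesos → himyehirpesos
  rule 6: no change — himyehirpesos
  rule 7 (pre-rhotic lowering): himyehirpesos → himyeherpesos
  ⇒ Molurar himyeherpesos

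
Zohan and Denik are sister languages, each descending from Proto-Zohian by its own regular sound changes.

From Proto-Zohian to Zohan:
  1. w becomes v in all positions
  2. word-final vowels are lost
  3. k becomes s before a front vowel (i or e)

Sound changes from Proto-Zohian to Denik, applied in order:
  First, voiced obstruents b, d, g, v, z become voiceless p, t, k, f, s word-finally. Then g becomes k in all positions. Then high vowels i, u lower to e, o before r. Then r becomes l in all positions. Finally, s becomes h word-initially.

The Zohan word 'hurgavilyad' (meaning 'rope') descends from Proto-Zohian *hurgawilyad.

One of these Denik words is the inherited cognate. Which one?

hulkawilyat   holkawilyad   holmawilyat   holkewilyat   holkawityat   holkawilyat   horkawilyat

Denik: *hurgawilyad > hurgawilyat > hurkawilyat > horkawilyat > holkawilyat  (by final devoicing, unconditioned shift, pre-rhotic lowering, unconditioned shift)
Among the options, 'holkawilyat' alone shows every Denik change applied in order.

holkawilyat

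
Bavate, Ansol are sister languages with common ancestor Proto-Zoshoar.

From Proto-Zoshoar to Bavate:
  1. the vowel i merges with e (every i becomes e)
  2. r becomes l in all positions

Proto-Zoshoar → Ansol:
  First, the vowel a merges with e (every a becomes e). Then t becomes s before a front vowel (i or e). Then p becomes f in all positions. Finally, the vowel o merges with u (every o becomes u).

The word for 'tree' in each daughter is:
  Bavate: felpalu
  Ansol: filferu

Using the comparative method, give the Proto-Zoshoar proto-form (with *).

Position 2: Bavate has e, Ansol has i. Ansol preserves i here (none of its changes turn any other segment into i), so the proto-segment is *i.
Position 4: Bavate has p, Ansol has f. Bavate preserves p here (none of its changes turn any other segment into p), so the proto-segment is *p.
This points to *filparu. Verify forward in each daughter:
Bavate: *filparu > felparu > felpalu  (by vowel merger, unconditioned shift)
Ansol: *filparu > filperu > filferu  (by vowel merger, unconditioned shift)
*filparu is the unique common source.

*filparu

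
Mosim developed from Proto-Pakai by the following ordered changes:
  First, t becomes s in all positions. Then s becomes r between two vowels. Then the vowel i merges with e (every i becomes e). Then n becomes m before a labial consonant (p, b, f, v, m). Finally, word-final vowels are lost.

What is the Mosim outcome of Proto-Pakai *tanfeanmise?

samfeammer

Mosim: start from *tanfeanmise.
  rule 1 (unconditioned shift): tanfeanmise → sanfeanmise
  rule 2 (rhotacism): sanfeanmise → sanfeanmire
  rule 3 (vowel merger): sanfeanmire → sanfeanmere
  rule 4 (nasal place assimilation): sanfeanmere → samfeammere
  rule 5 (apocope): samfeammere → samfeammer
  ⇒ Mosim samfeammer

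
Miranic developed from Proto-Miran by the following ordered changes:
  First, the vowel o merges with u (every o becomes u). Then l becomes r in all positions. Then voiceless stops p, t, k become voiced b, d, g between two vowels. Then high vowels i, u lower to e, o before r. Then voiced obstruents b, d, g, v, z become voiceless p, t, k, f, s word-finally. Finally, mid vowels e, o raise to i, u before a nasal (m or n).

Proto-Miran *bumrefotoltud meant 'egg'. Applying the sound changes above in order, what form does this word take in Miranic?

bumrefudortut

Miranic: start from *bumrefotoltud.
  rule 1 (vowel merger): bumrefotoltud → bumrefutultud
  rule 2 (unconditioned shift): bumrefutultud → bumrefuturtud
  rule 3 (intervocalic voicing): bumrefuturtud → bumrefudurtud
  rule 4 (pre-rhotic lowering): bumrefudurtud → bumrefudortud
  rule 5 (final devoicing): bumrefudortud → bumrefudortut
  rule 6: no change — bumrefudortut
  ⇒ Miranic bumrefudortut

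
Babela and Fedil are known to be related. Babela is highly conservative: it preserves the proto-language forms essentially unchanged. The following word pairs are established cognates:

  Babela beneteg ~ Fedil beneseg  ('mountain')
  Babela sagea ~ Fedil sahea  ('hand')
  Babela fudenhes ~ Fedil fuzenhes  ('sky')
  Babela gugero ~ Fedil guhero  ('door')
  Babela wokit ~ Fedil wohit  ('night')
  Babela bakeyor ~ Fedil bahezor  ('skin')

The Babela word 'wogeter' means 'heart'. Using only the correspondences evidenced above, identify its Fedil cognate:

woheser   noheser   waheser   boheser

woheser

sagea ~ sahea, gugero ~ guhero — Babela g corresponds to Fedil h between vowels (before a front vowel).
beneteg ~ beneseg — Babela t corresponds to Fedil s between vowels (before a front vowel).
Applying these to Babela 'wogeter':
  wogeter → woheter   (g→h between vowels (before a front vowel))
  woheter → woheser   (t→s between vowels (before a front vowel))
So the Fedil cognate is 'woheser'.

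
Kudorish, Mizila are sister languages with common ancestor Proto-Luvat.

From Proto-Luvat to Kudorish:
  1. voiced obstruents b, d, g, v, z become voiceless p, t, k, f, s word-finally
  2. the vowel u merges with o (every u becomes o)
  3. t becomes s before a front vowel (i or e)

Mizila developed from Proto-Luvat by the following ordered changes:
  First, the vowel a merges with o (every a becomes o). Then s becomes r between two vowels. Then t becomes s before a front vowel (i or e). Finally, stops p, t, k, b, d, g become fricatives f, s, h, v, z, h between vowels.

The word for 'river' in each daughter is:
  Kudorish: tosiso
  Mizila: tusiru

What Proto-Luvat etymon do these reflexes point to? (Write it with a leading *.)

*tutisu

Position 2: Kudorish has o, Mizila has u. Mizila preserves u here (none of its changes turn any other segment into u), so the proto-segment is *u.
Position 5: Kudorish has s, Mizila has r. Taking the neighbouring segments as reconstructed: Kudorish s can only go back to *s; Mizila r could go back to *s or *r — the one source consistent with every daughter is *s.
Position 3: Kudorish has s, Mizila has s. Taking the neighbouring segments as reconstructed: Kudorish s could go back to *t or *s; Mizila s can only go back to *t — the one source consistent with every daughter is *t.
Continuing position by position gives *tutisu; check it forward:
Kudorish: *tutisu > totiso > tosiso  (by vowel merger, palatalisation)
Mizila: *tutisu
  tutisu (rule 1 does not apply)
  tutisu → tutiru   [rhotacism]
  tutiru → tusiru   [palatalisation]
  tusiru (rule 4 does not apply)
  giving Mizila tusiru.
Only *tutisu yields all of Kudorish tosiso, Mizila tusiru.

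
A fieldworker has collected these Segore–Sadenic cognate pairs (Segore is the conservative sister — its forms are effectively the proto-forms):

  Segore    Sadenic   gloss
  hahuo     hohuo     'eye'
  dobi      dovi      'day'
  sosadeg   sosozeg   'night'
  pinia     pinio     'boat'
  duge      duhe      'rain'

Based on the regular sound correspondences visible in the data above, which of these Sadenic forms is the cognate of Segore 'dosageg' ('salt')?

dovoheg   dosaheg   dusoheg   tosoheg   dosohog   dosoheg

dosoheg

hahuo ~ hohuo, sosadeg ~ sosozeg — Segore a corresponds to Sadenic o after a consonant, before a consonant other than r, m, n, p, b, f, v.
duge ~ duhe — Segore g corresponds to Sadenic h between vowels (before a front vowel).
Applying these to Segore 'dosageg':
  dosageg → dosogeg   (a→o after a consonant, before a consonant other than r, m, n, p, b, f, v)
  dosogeg → dosoheg   (g→h between vowels (before a front vowel))
So the Sadenic cognate is 'dosoheg'.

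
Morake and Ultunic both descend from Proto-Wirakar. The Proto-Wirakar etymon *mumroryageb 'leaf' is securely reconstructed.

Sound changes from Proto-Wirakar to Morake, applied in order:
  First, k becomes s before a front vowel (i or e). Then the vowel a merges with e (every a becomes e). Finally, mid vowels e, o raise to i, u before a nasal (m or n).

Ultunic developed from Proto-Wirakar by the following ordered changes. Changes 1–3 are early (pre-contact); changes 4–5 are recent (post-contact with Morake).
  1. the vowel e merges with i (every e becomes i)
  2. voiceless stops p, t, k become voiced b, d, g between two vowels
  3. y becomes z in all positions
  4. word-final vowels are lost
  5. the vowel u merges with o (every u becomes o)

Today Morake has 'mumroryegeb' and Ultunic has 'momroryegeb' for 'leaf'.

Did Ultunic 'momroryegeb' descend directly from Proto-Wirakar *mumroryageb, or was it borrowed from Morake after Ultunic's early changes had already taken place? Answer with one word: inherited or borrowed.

If inherited, *mumroryageb would pass through all of Ultunic's changes:
Ultunic: start from *mumroryageb.
  rule 1 (vowel merger): mumroryageb → mumroryagib
  rule 2: no change — mumroryagib
  rule 3 (unconditioned shift): mumroryagib → mumrorzagib
  rule 4: no change — mumrorzagib
  rule 5 (vowel merger): mumrorzagib → momrorzagib
  ⇒ Ultunic momrorzagib
If borrowed from Morake 'mumroryegeb' after the early changes, it would undergo only the recent ones:
  rule 4 (apocope): no change (mumroryegeb)
  rule 5 (vowel merger): mumroryegeb → momroryegeb
  ⇒ as a loan: momroryegeb
Ultunic 'momroryegeb' matches the loan outcome 'momroryegeb', not the inherited 'momrorzagib' — it skipped the early Ultunic changes, so it was borrowed from Morake.

borrowed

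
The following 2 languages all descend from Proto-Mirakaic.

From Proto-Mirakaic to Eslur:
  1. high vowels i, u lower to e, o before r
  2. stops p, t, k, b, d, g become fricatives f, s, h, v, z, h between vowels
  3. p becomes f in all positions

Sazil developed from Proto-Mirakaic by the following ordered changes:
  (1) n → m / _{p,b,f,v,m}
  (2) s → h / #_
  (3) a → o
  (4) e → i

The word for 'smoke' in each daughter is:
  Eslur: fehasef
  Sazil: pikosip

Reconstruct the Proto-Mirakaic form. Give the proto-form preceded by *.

*pekasep

Position 7: Eslur has f, Sazil has p. Sazil preserves p here (none of its changes turn any other segment into p), so the proto-segment is *p.
Position 1: Eslur has f, Sazil has p. Sazil preserves p here (none of its changes turn any other segment into p), so the proto-segment is *p.
Verify the candidate proto-form against each daughter:
Eslur: *pekasep > pehasep > fehasef  (by intervocalic lenition, unconditioned shift)
Sazil: start from *pekasep.
  rule 1: no change — pekasep
  rule 2: no change — pekasep
  rule 3 (vowel merger): pekasep → pekosep
  rule 4 (vowel merger): pekosep → pikosip
  ⇒ Sazil pikosip
Only *pekasep yields all of Eslur fehasef, Sazil pikosip.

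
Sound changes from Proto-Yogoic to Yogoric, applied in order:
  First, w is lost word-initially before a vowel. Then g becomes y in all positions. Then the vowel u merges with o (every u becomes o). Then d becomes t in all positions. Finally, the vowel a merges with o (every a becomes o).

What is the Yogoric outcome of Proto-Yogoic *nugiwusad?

Yogoric: start from *nugiwusad.
  rule 1: no change — nugiwusad
  rule 2 (unconditioned shift): nugiwusad → nuyiwusad
  rule 3 (vowel merger): nuyiwusad → noyiwosad
  rule 4 (unconditioned shift): noyiwosad → noyiwosat
  rule 5 (vowel merger): noyiwosat → noyiwosot
  ⇒ Yogoric noyiwosot

noyiwosot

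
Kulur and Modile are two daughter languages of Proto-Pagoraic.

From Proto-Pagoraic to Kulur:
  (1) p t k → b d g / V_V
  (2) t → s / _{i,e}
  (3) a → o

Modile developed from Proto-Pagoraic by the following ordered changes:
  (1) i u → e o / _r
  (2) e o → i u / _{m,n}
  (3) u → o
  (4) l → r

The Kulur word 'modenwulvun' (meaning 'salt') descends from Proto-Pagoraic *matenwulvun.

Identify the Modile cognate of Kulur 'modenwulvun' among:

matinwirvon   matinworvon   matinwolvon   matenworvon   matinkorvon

Modile: start from *matenwulvun.
  rule 1: no change — matenwulvun
  rule 2 (pre-nasal raising): matenwulvun → matinwulvun
  rule 3 (vowel merger): matinwulvun → matinwolvon
  rule 4 (unconditioned shift): matinwolvon → matinworvon
  ⇒ Modile matinworvon

matinworvon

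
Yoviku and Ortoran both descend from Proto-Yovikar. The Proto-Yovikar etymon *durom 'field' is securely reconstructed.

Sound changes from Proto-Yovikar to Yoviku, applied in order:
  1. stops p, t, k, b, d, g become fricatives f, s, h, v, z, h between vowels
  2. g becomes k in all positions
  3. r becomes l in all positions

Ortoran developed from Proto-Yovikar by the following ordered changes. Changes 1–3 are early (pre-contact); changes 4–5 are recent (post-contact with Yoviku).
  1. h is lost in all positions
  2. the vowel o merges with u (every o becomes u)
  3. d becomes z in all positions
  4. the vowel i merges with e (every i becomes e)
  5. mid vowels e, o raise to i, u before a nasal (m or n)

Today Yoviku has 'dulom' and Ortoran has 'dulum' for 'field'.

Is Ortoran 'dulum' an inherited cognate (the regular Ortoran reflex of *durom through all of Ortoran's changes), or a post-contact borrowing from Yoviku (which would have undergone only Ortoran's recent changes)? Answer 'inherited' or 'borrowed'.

borrowed

If inherited, *durom would pass through all of Ortoran's changes:
Ortoran: *durom > durum > zurum  (by vowel merger, unconditioned shift)
If borrowed from Yoviku 'dulom' after the early changes, it would undergo only the recent ones:
  rule 4 (vowel merger): no change (dulom)
  rule 5 (pre-nasal raising): dulom → dulum
  ⇒ as a loan: dulum
Ortoran 'dulum' matches the loan outcome 'dulum', not the inherited 'zurum' — it skipped the early Ortoran changes, so it was borrowed from Yoviku.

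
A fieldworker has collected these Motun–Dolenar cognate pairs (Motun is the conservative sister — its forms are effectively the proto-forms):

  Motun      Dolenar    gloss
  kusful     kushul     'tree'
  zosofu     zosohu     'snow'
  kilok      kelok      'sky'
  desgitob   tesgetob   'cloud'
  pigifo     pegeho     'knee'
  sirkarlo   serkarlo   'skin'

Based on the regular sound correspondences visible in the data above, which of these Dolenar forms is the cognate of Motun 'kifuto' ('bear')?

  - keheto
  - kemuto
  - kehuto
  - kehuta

pigifo ~ pegeho — Motun i corresponds to Dolenar e after a consonant, before a labial obstruent.
zosofu ~ zosohu — Motun f corresponds to Dolenar h between vowels (before a back vowel).
Applying these to Motun 'kifuto':
  kifuto → kefuto   (i→e after a consonant, before a labial obstruent)
  kefuto → kehuto   (f→h between vowels (before a back vowel))
So the Dolenar cognate is 'kehuto'.

kehuto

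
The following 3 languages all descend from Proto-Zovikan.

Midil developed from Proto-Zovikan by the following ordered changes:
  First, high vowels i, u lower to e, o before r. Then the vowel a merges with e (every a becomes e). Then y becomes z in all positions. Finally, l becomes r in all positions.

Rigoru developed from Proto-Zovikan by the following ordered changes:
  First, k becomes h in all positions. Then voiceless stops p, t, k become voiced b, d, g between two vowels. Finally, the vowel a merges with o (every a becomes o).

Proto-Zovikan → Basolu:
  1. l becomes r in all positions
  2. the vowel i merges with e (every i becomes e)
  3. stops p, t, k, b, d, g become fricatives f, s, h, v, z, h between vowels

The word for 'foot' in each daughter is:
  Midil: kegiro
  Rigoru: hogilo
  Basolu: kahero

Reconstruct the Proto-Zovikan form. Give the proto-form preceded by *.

*kagilo

Position 2: Midil has e, Rigoru has o, Basolu has a. Basolu preserves a here (none of its changes turn any other segment into a), so the proto-segment is *a.
Position 3: Midil has g, Rigoru has g, Basolu has h. Midil preserves g here (none of its changes turn any other segment into g), so the proto-segment is *g.
Position 5: Midil has r, Rigoru has l, Basolu has r. Rigoru preserves l here (none of its changes turn any other segment into l), so the proto-segment is *l.
This points to *kagilo. Verify forward in each daughter:
Midil: start from *kagilo.
  rule 1: no change — kagilo
  rule 2 (vowel merger): kagilo → kegilo
  rule 3: no change — kegilo
  rule 4 (unconditioned shift): kegilo → kegiro
  ⇒ Midil kegiro
Rigoru: start from *kagilo.
  rule 1 (unconditioned shift): kagilo → hagilo
  rule 2: no change — hagilo
  rule 3 (vowel merger): hagilo → hogilo
  ⇒ Rigoru hogilo
Basolu: start from *kagilo.
  rule 1 (unconditioned shift): kagilo → kagiro
  rule 2 (vowel merger): kagiro → kagero
  rule 3 (intervocalic lenition): kagero → kahero
  ⇒ Basolu kahero
Only *kagilo yields all of Midil kegiro, Rigoru hogilo, Basolu kahero.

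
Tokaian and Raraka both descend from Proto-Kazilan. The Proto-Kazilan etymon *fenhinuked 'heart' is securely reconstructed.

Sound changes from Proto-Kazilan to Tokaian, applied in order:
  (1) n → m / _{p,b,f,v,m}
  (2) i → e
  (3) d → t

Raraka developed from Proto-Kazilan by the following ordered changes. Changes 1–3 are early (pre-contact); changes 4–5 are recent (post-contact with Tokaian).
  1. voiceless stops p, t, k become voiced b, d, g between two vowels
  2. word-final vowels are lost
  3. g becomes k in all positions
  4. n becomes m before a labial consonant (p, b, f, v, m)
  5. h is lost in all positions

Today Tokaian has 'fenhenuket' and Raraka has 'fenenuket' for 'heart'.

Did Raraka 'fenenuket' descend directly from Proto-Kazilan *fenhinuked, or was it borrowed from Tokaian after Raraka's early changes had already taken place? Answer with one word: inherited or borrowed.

borrowed

If inherited, *fenhinuked would pass through all of Raraka's changes:
Raraka: *fenhinuked
  fenhinuked → fenhinuged   [intervocalic voicing]
  fenhinuged (rule 2 does not apply)
  fenhinuged → fenhinuked   [unconditioned shift]
  fenhinuked (rule 4 does not apply)
  fenhinuked → feninuked   [h-loss]
  giving Raraka feninuked.
If borrowed from Tokaian 'fenhenuket' after the early changes, it would undergo only the recent ones:
  rule 4 (nasal place assimilation): no change (fenhenuket)
  rule 5 (h-loss): fenhenuket → fenenuket
  ⇒ as a loan: fenenuket
Raraka 'fenenuket' matches the loan outcome 'fenenuket', not the inherited 'feninuked' — it skipped the early Raraka changes, so it was borrowed from Tokaian.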